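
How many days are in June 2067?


June 2067

30 days


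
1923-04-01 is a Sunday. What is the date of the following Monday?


Current: Sunday
Target: Monday
Days ahead: 1

Next Monday: 1923-04-02


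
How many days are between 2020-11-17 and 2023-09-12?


From 2020-11-17 to 2023-09-12
2020-11-17: days before November = 31 + 29 + 31 + 30 + 31 + 30 + 31 + 31 + 30 + 31 = 305 (2020 is a leap year); day of year = 305 + 17 = 322
2023-09-12: days before September = 31 + 28 + 31 + 30 + 31 + 30 + 31 + 31 = 243 (2023 is not a leap year); day of year = 243 + 12 = 255
Rest of 2020: 366 - 322 = 44
Full years 2021 (365), 2022 (365): 730
Total = 44 + 730 + 255 = 1029

1029 days


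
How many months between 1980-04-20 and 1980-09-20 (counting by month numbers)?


From April 1980 to September 1980
0 years * 12 = 0 months, plus 5 months = 5

5 months


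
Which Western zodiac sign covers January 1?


Date: January 1
Conventional tropical zodiac dates: Capricorn from December 22 onward; Aquarius starts January 20
January 1 falls within the Capricorn range

Capricorn


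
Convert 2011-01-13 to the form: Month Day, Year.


ISO 2011-01-13 parses as year=2011, month=01, day=13
Month 1 -> January

January 13, 2011


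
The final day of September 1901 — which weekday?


September 1901 has 30 days
Anchor: Jan 1, 1901. With p = 1901 - 1 = 1900: (p + p//4 - p//100 + p//400) mod 7 = (1900 + 475 - 19 + 4) mod 7 = 2360 mod 7 = 1 -> Tuesday (Mon=0 ... Sun=6)
Days before September (Jan-Aug): 243; September 1 index = (1 + 243) mod 7 = 6 -> Sunday
Last day offset: 30 - 1 = 29 days
Weekday index = (6 + 29) mod 7 = 0

Monday, September 30


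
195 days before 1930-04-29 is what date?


Start: 1930-04-29, subtract 195 days
Back 29 days from April 29 reaches March 31, 1930 -> 166 left
March 1930 has 31 days -> back to February 28, 1930 -> 135 left
February 1930 has 28 days -> back to January 31, 1930 -> 107 left
January 1930 has 31 days -> back to December 31, 1929 -> 76 left
December 1929 has 31 days -> back to November 30, 1929 -> 45 left
November 1929 has 30 days -> back to October 31, 1929 -> 15 left
October 1929: 31 - 15 = 16 -> lands on October 16

Result: 1929-10-16


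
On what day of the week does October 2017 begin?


Target: October 1, 2017
Anchor: Jan 1, 2017. With p = 2017 - 1 = 2016: (p + p//4 - p//100 + p//400) mod 7 = (2016 + 504 - 20 + 5) mod 7 = 2505 mod 7 = 6 -> Sunday (Mon=0 ... Sun=6)
Days before October (Jan-Sep): 273 days
Weekday index = (6 + 273) mod 7 = 6

Sunday


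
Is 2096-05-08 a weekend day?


Anchor: Jan 1, 2096. With p = 2096 - 1 = 2095: (p + p//4 - p//100 + p//400) mod 7 = (2095 + 523 - 20 + 5) mod 7 = 2603 mod 7 = 6 -> Sunday (Mon=0 ... Sun=6)
Day of year: 129; offset = 128
Weekday index = (6 + 128) mod 7 = 1 -> Tuesday
Weekend days: Saturday, Sunday

No


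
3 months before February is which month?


February is month 2
2 - 3 = -1; wrap: -1 + 12 = 11

November


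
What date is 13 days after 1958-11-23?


Start: 1958-11-23, add 13 days
November 1958 has 30 days: 30 - 23 = 7 days to November 30 -> 6 left
December 1958: 6 <= 31 -> lands on December 6

Result: 1958-12-06


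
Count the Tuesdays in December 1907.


December 1907 has 31 days
Anchor: Jan 1, 1907. With p = 1907 - 1 = 1906: (p + p//4 - p//100 + p//400) mod 7 = (1906 + 476 - 19 + 4) mod 7 = 2367 mod 7 = 1 -> Tuesday (Mon=0 ... Sun=6)
Days before December (Jan-Nov): 334; December 1 index = (1 + 334) mod 7 = 6 -> Sunday
First Tuesday is December 3
Tuesdays: 3, 10, 17, 24, 31

5 Tuesdays


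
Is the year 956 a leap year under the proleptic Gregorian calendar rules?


Gregorian leap year rule: divisible by 4, but not by 100, unless also by 400.
956 is divisible by 4 but not 100 -> leap year

Yes


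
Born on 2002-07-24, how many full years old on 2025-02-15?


Birth: 2002-07-24
Reference: 2025-02-15
Year difference: 2025 - 2002 = 23
Birthday not yet reached in 2025, subtract 1

22 years old


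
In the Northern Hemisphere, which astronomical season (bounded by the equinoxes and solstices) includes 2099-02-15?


Date: February 15
Astronomical Winter (approx.; exact equinox/solstice day varies by year): December 21 to March 19
February 15 falls within the Winter window

Winter


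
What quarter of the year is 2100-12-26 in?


Month: December (month 12)
Q1: Jan-Mar, Q2: Apr-Jun, Q3: Jul-Sep, Q4: Oct-Dec

Q4


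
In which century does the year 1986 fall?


Century = (year - 1) // 100 + 1
= (1986 - 1) // 100 + 1
= 1985 // 100 + 1
= 19 + 1

20th century


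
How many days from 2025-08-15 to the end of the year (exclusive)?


Day of year: 227 of 365
Remaining = 365 - 227

138 days


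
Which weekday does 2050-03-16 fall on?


Date: March 16, 2050
Anchor: Jan 1, 2050. With p = 2050 - 1 = 2049: (p + p//4 - p//100 + p//400) mod 7 = (2049 + 512 - 20 + 5) mod 7 = 2546 mod 7 = 5 -> Saturday (Mon=0 ... Sun=6)
Days before March (Jan-Feb): 59; offset = 59 + 16 - 1 = 74
Weekday index = (5 + 74) mod 7 = 2

Day of the week: Wednesday


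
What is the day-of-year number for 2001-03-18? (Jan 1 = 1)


Date: March 18, 2001
Days in months 1 through 2: 59
Plus 18 days in March

Day of year: 77


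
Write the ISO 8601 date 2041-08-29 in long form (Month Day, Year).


ISO 2041-08-29 parses as year=2041, month=08, day=29
Month 8 -> August

August 29, 2041


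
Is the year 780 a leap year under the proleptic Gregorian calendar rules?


Gregorian leap year rule: divisible by 4, but not by 100, unless also by 400.
780 is divisible by 4 but not 100 -> leap year

Yes


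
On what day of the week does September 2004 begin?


Target: September 1, 2004
Anchor: Jan 1, 2004. With p = 2004 - 1 = 2003: (p + p//4 - p//100 + p//400) mod 7 = (2003 + 500 - 20 + 5) mod 7 = 2488 mod 7 = 3 -> Thursday (Mon=0 ... Sun=6)
Days before September (Jan-Aug): 244 days
Weekday index = (3 + 244) mod 7 = 2

Wednesday


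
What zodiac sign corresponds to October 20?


Date: October 20
Conventional tropical zodiac dates: Libra from September 23 onward; Scorpio starts October 23
October 20 falls within the Libra range

Libra


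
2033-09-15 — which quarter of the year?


Month: September (month 9)
Q1: Jan-Mar, Q2: Apr-Jun, Q3: Jul-Sep, Q4: Oct-Dec

Q3


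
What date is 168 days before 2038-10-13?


Start: 2038-10-13, subtract 168 days
Back 13 days from October 13 reaches September 30, 2038 -> 155 left
September 2038 has 30 days -> back to August 31, 2038 -> 125 left
August 2038 has 31 days -> back to July 31, 2038 -> 94 left
July 2038 has 31 days -> back to June 30, 2038 -> 63 left
June 2038 has 30 days -> back to May 31, 2038 -> 33 left
May 2038 has 31 days -> back to April 30, 2038 -> 2 left
April 2038: 30 - 2 = 28 -> lands on April 28

Result: 2038-04-28


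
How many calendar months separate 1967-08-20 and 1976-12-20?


From August 1967 to December 1976
9 years * 12 = 108 months, plus 4 months = 112

112 months


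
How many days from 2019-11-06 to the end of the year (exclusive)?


Day of year: 310 of 365
Remaining = 365 - 310

55 days


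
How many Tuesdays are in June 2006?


June 2006 has 30 days
Anchor: Jan 1, 2006. With p = 2006 - 1 = 2005: (p + p//4 - p//100 + p//400) mod 7 = (2005 + 501 - 20 + 5) mod 7 = 2491 mod 7 = 6 -> Sunday (Mon=0 ... Sun=6)
Days before June (Jan-May): 151; June 1 index = (6 + 151) mod 7 = 3 -> Thursday
First Tuesday is June 6
Tuesdays: 6, 13, 20, 27

4 Tuesdays


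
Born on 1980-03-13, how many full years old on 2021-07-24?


Birth: 1980-03-13
Reference: 2021-07-24
Year difference: 2021 - 1980 = 41

41 years old


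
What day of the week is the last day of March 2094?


March 2094 has 31 days
Anchor: Jan 1, 2094. With p = 2094 - 1 = 2093: (p + p//4 - p//100 + p//400) mod 7 = (2093 + 523 - 20 + 5) mod 7 = 2601 mod 7 = 4 -> Friday (Mon=0 ... Sun=6)
Days before March (Jan-Feb): 59; March 1 index = (4 + 59) mod 7 = 0 -> Monday
Last day offset: 31 - 1 = 30 days
Weekday index = (0 + 30) mod 7 = 2

Wednesday, March 31


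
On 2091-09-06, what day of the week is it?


Date: September 6, 2091
Anchor: Jan 1, 2091. With p = 2091 - 1 = 2090: (p + p//4 - p//100 + p//400) mod 7 = (2090 + 522 - 20 + 5) mod 7 = 2597 mod 7 = 0 -> Monday (Mon=0 ... Sun=6)
Days before September (Jan-Aug): 243; offset = 243 + 6 - 1 = 248
Weekday index = (0 + 248) mod 7 = 3

Day of the week: Thursday


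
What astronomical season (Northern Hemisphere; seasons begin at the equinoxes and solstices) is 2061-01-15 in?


Date: January 15
Astronomical Winter (approx.; exact equinox/solstice day varies by year): December 21 to March 19
January 15 falls within the Winter window

Winter


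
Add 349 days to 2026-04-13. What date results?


Start: 2026-04-13, add 349 days
April 2026 has 30 days: 30 - 13 = 17 days to April 30 -> 332 left
May 2026 has 31 days -> 301 left
June 2026 has 30 days -> 271 left
July 2026 has 31 days -> 240 left
August 2026 has 31 days -> 209 left
September 2026 has 30 days -> 179 left
October 2026 has 31 days -> 148 left
November 2026 has 30 days -> 118 left
December 2026 has 31 days -> 87 left
January 2027 has 31 days -> 56 left
February 2027 has 28 days -> 28 left
March 2027: 28 <= 31 -> lands on March 28

Result: 2027-03-28


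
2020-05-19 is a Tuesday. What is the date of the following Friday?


Current: Tuesday
Target: Friday
Days ahead: 3

Next Friday: 2020-05-22


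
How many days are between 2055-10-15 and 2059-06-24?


From 2055-10-15 to 2059-06-24
2055-10-15: days before October = 31 + 28 + 31 + 30 + 31 + 30 + 31 + 31 + 30 = 273 (2055 is not a leap year); day of year = 273 + 15 = 288
2059-06-24: days before June = 31 + 28 + 31 + 30 + 31 = 151 (2059 is not a leap year); day of year = 151 + 24 = 175
Rest of 2055: 365 - 288 = 77
Full years 2056 (366), 2057 (365), 2058 (365): 1096
Total = 77 + 1096 + 175 = 1348

1348 days


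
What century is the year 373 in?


Century = (year - 1) // 100 + 1
= (373 - 1) // 100 + 1
= 372 // 100 + 1
= 3 + 1

4th century


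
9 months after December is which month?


December is month 12
12 + 9 = 21; wrap: 21 - 12 = 9

September


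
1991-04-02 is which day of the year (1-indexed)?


Date: April 2, 1991
Days in months 1 through 3: 90
Plus 2 days in April

Day of year: 92


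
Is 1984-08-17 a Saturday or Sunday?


Anchor: Jan 1, 1984. With p = 1984 - 1 = 1983: (p + p//4 - p//100 + p//400) mod 7 = (1983 + 495 - 19 + 4) mod 7 = 2463 mod 7 = 6 -> Sunday (Mon=0 ... Sun=6)
Day of year: 230; offset = 229
Weekday index = (6 + 229) mod 7 = 4 -> Friday
Weekend days: Saturday, Sunday

No


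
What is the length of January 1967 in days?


January 1967

31 days


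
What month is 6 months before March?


March is month 3
3 - 6 = -3; wrap: -3 + 12 = 9

September


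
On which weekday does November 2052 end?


November 2052 has 30 days
Anchor: Jan 1, 2052. With p = 2052 - 1 = 2051: (p + p//4 - p//100 + p//400) mod 7 = (2051 + 512 - 20 + 5) mod 7 = 2548 mod 7 = 0 -> Monday (Mon=0 ... Sun=6)
Days before November (Jan-Oct): 305; November 1 index = (0 + 305) mod 7 = 4 -> Friday
Last day offset: 30 - 1 = 29 days
Weekday index = (4 + 29) mod 7 = 5

Saturday, November 30


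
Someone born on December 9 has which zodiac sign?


Date: December 9
Conventional tropical zodiac dates: Sagittarius from November 22 onward; Capricorn starts December 22
December 9 falls within the Sagittarius range

Sagittarius


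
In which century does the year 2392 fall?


Century = (year - 1) // 100 + 1
= (2392 - 1) // 100 + 1
= 2391 // 100 + 1
= 23 + 1

24th century


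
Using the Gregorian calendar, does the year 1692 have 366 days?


Gregorian leap year rule: divisible by 4, but not by 100, unless also by 400.
1692 is divisible by 4 but not 100 -> leap year

Yes


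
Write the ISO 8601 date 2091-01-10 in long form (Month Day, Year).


ISO 2091-01-10 parses as year=2091, month=01, day=10
Month 1 -> January

January 10, 2091


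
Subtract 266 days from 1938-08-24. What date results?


Start: 1938-08-24, subtract 266 days
Back 24 days from August 24 reaches July 31, 1938 -> 242 left
July 1938 has 31 days -> back to June 30, 1938 -> 211 left
June 1938 has 30 days -> back to May 31, 1938 -> 181 left
May 1938 has 31 days -> back to April 30, 1938 -> 150 left
April 1938 has 30 days -> back to March 31, 1938 -> 120 left
March 1938 has 31 days -> back to February 28, 1938 -> 89 left
February 1938 has 28 days -> back to January 31, 1938 -> 61 left
January 1938 has 31 days -> back to December 31, 1937 -> 30 left
December 1937: 31 - 30 = 1 -> lands on December 1

Result: 1937-12-01


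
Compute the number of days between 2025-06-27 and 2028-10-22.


From 2025-06-27 to 2028-10-22
2025-06-27: days before June = 31 + 28 + 31 + 30 + 31 = 151 (2025 is not a leap year); day of year = 151 + 27 = 178
2028-10-22: days before October = 31 + 29 + 31 + 30 + 31 + 30 + 31 + 31 + 30 = 274 (2028 is a leap year); day of year = 274 + 22 = 296
Rest of 2025: 365 - 178 = 187
Full years 2026 (365), 2027 (365): 730
Total = 187 + 730 + 296 = 1213

1213 days


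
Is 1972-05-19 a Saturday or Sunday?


Anchor: Jan 1, 1972. With p = 1972 - 1 = 1971: (p + p//4 - p//100 + p//400) mod 7 = (1971 + 492 - 19 + 4) mod 7 = 2448 mod 7 = 5 -> Saturday (Mon=0 ... Sun=6)
Day of year: 140; offset = 139
Weekday index = (5 + 139) mod 7 = 4 -> Friday
Weekend days: Saturday, Sunday

No


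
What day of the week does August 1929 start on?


Target: August 1, 1929
Anchor: Jan 1, 1929. With p = 1929 - 1 = 1928: (p + p//4 - p//100 + p//400) mod 7 = (1928 + 482 - 19 + 4) mod 7 = 2395 mod 7 = 1 -> Tuesday (Mon=0 ... Sun=6)
Days before August (Jan-Jul): 212 days
Weekday index = (1 + 212) mod 7 = 3

Thursday


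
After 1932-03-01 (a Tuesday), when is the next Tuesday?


Current: Tuesday
Target: Tuesday
Days ahead: 7

Next Tuesday: 1932-03-08


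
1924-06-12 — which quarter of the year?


Month: June (month 6)
Q1: Jan-Mar, Q2: Apr-Jun, Q3: Jul-Sep, Q4: Oct-Dec

Q2


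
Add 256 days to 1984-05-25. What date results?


Start: 1984-05-25, add 256 days
May 1984 has 31 days: 31 - 25 = 6 days to May 31 -> 250 left
June 1984 has 30 days -> 220 left
July 1984 has 31 days -> 189 left
August 1984 has 31 days -> 158 left
September 1984 has 30 days -> 128 left
October 1984 has 31 days -> 97 left
November 1984 has 30 days -> 67 left
December 1984 has 31 days -> 36 left
January 1985 has 31 days -> 5 left
February 1985: 5 <= 28 -> lands on February 5

Result: 1985-02-05


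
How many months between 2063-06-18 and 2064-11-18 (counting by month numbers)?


From June 2063 to November 2064
1 year * 12 = 12 months, plus 5 months = 17

17 months


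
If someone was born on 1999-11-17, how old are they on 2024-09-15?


Birth: 1999-11-17
Reference: 2024-09-15
Year difference: 2024 - 1999 = 25
Birthday not yet reached in 2024, subtract 1

24 years old


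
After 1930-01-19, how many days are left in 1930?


Day of year: 19 of 365
Remaining = 365 - 19

346 days


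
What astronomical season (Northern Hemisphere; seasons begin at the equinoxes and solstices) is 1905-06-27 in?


Date: June 27
Astronomical Summer (approx.; exact equinox/solstice day varies by year): June 21 to September 21
June 27 falls within the Summer window

Summer


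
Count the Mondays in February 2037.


February 2037 has 28 days
Anchor: Jan 1, 2037. With p = 2037 - 1 = 2036: (p + p//4 - p//100 + p//400) mod 7 = (2036 + 509 - 20 + 5) mod 7 = 2530 mod 7 = 3 -> Thursday (Mon=0 ... Sun=6)
Days before February (Jan): 31; February 1 index = (3 + 31) mod 7 = 6 -> Sunday
First Monday is February 2
Mondays: 2, 9, 16, 23

4 Mondays


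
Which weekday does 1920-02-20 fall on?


Date: February 20, 1920
Anchor: Jan 1, 1920. With p = 1920 - 1 = 1919: (p + p//4 - p//100 + p//400) mod 7 = (1919 + 479 - 19 + 4) mod 7 = 2383 mod 7 = 3 -> Thursday (Mon=0 ... Sun=6)
Days before February (Jan): 31; offset = 31 + 20 - 1 = 50
Weekday index = (3 + 50) mod 7 = 4

Day of the week: Friday


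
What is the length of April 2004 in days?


April 2004

30 days


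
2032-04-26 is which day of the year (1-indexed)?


Date: April 26, 2032
Days in months 1 through 3: 91
Plus 26 days in April

Day of year: 117


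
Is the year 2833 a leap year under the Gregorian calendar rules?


Gregorian leap year rule: divisible by 4, but not by 100, unless also by 400.
2833 is not divisible by 4 -> not a leap year

No


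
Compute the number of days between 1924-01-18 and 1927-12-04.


From 1924-01-18 to 1927-12-04
1924-01-18: day of year = 18
1927-12-04: days before December = 31 + 28 + 31 + 30 + 31 + 30 + 31 + 31 + 30 + 31 + 30 = 334 (1927 is not a leap year); day of year = 334 + 4 = 338
Rest of 1924: 366 - 18 = 348
Full years 1925 (365), 1926 (365): 730
Total = 348 + 730 + 338 = 1416

1416 days


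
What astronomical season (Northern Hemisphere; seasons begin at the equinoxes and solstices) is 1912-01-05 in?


Date: January 5
Astronomical Winter (approx.; exact equinox/solstice day varies by year): December 21 to March 19
January 5 falls within the Winter window

Winter


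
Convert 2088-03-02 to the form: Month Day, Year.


ISO 2088-03-02 parses as year=2088, month=03, day=02
Month 3 -> March

March 2, 2088


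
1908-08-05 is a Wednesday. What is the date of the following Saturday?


Current: Wednesday
Target: Saturday
Days ahead: 3

Next Saturday: 1908-08-08


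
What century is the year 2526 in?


Century = (year - 1) // 100 + 1
= (2526 - 1) // 100 + 1
= 2525 // 100 + 1
= 25 + 1

26th century


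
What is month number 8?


Month 8 of 12

August


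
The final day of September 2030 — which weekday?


September 2030 has 30 days
Anchor: Jan 1, 2030. With p = 2030 - 1 = 2029: (p + p//4 - p//100 + p//400) mod 7 = (2029 + 507 - 20 + 5) mod 7 = 2521 mod 7 = 1 -> Tuesday (Mon=0 ... Sun=6)
Days before September (Jan-Aug): 243; September 1 index = (1 + 243) mod 7 = 6 -> Sunday
Last day offset: 30 - 1 = 29 days
Weekday index = (6 + 29) mod 7 = 0

Monday, September 30


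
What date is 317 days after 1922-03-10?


Start: 1922-03-10, add 317 days
March 1922 has 31 days: 31 - 10 = 21 days to March 31 -> 296 left
April 1922 has 30 days -> 266 left
May 1922 has 31 days -> 235 left
June 1922 has 30 days -> 205 left
July 1922 has 31 days -> 174 left
August 1922 has 31 days -> 143 left
September 1922 has 30 days -> 113 left
October 1922 has 31 days -> 82 left
November 1922 has 30 days -> 52 left
December 1922 has 31 days -> 21 left
January 1923: 21 <= 31 -> lands on January 21

Result: 1923-01-21


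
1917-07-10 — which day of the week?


Date: July 10, 1917
Anchor: Jan 1, 1917. With p = 1917 - 1 = 1916: (p + p//4 - p//100 + p//400) mod 7 = (1916 + 479 - 19 + 4) mod 7 = 2380 mod 7 = 0 -> Monday (Mon=0 ... Sun=6)
Days before July (Jan-Jun): 181; offset = 181 + 10 - 1 = 190
Weekday index = (0 + 190) mod 7 = 1

Day of the week: Tuesday


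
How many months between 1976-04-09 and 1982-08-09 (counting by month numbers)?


From April 1976 to August 1982
6 years * 12 = 72 months, plus 4 months = 76

76 months


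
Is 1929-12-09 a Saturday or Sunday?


Anchor: Jan 1, 1929. With p = 1929 - 1 = 1928: (p + p//4 - p//100 + p//400) mod 7 = (1928 + 482 - 19 + 4) mod 7 = 2395 mod 7 = 1 -> Tuesday (Mon=0 ... Sun=6)
Day of year: 343; offset = 342
Weekday index = (1 + 342) mod 7 = 0 -> Monday
Weekend days: Saturday, Sunday

No


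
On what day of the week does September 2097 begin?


Target: September 1, 2097
Anchor: Jan 1, 2097. With p = 2097 - 1 = 2096: (p + p//4 - p//100 + p//400) mod 7 = (2096 + 524 - 20 + 5) mod 7 = 2605 mod 7 = 1 -> Tuesday (Mon=0 ... Sun=6)
Days before September (Jan-Aug): 243 days
Weekday index = (1 + 243) mod 7 = 6

Sunday


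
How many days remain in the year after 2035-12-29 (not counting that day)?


Day of year: 363 of 365
Remaining = 365 - 363

2 days


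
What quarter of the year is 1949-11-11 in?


Month: November (month 11)
Q1: Jan-Mar, Q2: Apr-Jun, Q3: Jul-Sep, Q4: Oct-Dec

Q4


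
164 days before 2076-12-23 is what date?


Start: 2076-12-23, subtract 164 days
Back 23 days from December 23 reaches November 30, 2076 -> 141 left
November 2076 has 30 days -> back to October 31, 2076 -> 111 left
October 2076 has 31 days -> back to September 30, 2076 -> 80 left
September 2076 has 30 days -> back to August 31, 2076 -> 50 left
August 2076 has 31 days -> back to July 31, 2076 -> 19 left
July 2076: 31 - 19 = 12 -> lands on July 12

Result: 2076-07-12


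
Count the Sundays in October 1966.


October 1966 has 31 days
Anchor: Jan 1, 1966. With p = 1966 - 1 = 1965: (p + p//4 - p//100 + p//400) mod 7 = (1965 + 491 - 19 + 4) mod 7 = 2441 mod 7 = 5 -> Saturday (Mon=0 ... Sun=6)
Days before October (Jan-Sep): 273; October 1 index = (5 + 273) mod 7 = 5 -> Saturday
First Sunday is October 2
Sundays: 2, 9, 16, 23, 30

5 Sundays


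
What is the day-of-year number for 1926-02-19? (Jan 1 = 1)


Date: February 19, 1926
Days in months 1 through 1: 31
Plus 19 days in February

Day of year: 50


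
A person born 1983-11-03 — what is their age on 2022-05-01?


Birth: 1983-11-03
Reference: 2022-05-01
Year difference: 2022 - 1983 = 39
Birthday not yet reached in 2022, subtract 1

38 years old


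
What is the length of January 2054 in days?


January 2054

31 days


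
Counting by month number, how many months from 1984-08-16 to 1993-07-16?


From August 1984 to July 1993
9 years * 12 = 108 months, minus 1 month = 107

107 months


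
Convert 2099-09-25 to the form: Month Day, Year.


ISO 2099-09-25 parses as year=2099, month=09, day=25
Month 9 -> September

September 25, 2099


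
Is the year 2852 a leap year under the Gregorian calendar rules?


Gregorian leap year rule: divisible by 4, but not by 100, unless also by 400.
2852 is divisible by 4 but not 100 -> leap year

Yes


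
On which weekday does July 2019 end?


July 2019 has 31 days
Anchor: Jan 1, 2019. With p = 2019 - 1 = 2018: (p + p//4 - p//100 + p//400) mod 7 = (2018 + 504 - 20 + 5) mod 7 = 2507 mod 7 = 1 -> Tuesday (Mon=0 ... Sun=6)
Days before July (Jan-Jun): 181; July 1 index = (1 + 181) mod 7 = 0 -> Monday
Last day offset: 31 - 1 = 30 days
Weekday index = (0 + 30) mod 7 = 2

Wednesday, July 31


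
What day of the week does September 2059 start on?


Target: September 1, 2059
Anchor: Jan 1, 2059. With p = 2059 - 1 = 2058: (p + p//4 - p//100 + p//400) mod 7 = (2058 + 514 - 20 + 5) mod 7 = 2557 mod 7 = 2 -> Wednesday (Mon=0 ... Sun=6)
Days before September (Jan-Aug): 243 days
Weekday index = (2 + 243) mod 7 = 0

Monday


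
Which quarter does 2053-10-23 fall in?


Month: October (month 10)
Q1: Jan-Mar, Q2: Apr-Jun, Q3: Jul-Sep, Q4: Oct-Dec

Q4


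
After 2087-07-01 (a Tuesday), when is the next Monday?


Current: Tuesday
Target: Monday
Days ahead: 6

Next Monday: 2087-07-07


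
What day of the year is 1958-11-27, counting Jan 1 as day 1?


Date: November 27, 1958
Days in months 1 through 10: 304
Plus 27 days in November

Day of year: 331


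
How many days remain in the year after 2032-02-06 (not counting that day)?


Day of year: 37 of 366
Remaining = 366 - 37

329 days


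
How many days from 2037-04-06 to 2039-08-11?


From 2037-04-06 to 2039-08-11
2037-04-06: days before April = 31 + 28 + 31 = 90 (2037 is not a leap year); day of year = 90 + 6 = 96
2039-08-11: days before August = 31 + 28 + 31 + 30 + 31 + 30 + 31 = 212 (2039 is not a leap year); day of year = 212 + 11 = 223
Rest of 2037: 365 - 96 = 269
Full years 2038 (365): 365
Total = 269 + 365 + 223 = 857

857 days


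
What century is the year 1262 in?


Century = (year - 1) // 100 + 1
= (1262 - 1) // 100 + 1
= 1261 // 100 + 1
= 12 + 1

13th century


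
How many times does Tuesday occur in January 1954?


January 1954 has 31 days
Anchor: Jan 1, 1954. With p = 1954 - 1 = 1953: (p + p//4 - p//100 + p//400) mod 7 = (1953 + 488 - 19 + 4) mod 7 = 2426 mod 7 = 4 -> Friday (Mon=0 ... Sun=6)
January 1 is the anchor itself -> Friday
First Tuesday is January 5
Tuesdays: 5, 12, 19, 26

4 Tuesdays


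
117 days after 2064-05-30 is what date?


Start: 2064-05-30, add 117 days
May 2064 has 31 days: 31 - 30 = 1 day to May 31 -> 116 left
June 2064 has 30 days -> 86 left
July 2064 has 31 days -> 55 left
August 2064 has 31 days -> 24 left
September 2064: 24 <= 30 -> lands on September 24

Result: 2064-09-24


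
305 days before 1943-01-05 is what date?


Start: 1943-01-05, subtract 305 days
Back 5 days from January 5 reaches December 31, 1942 -> 300 left
December 1942 has 31 days -> back to November 30, 1942 -> 269 left
November 1942 has 30 days -> back to October 31, 1942 -> 239 left
October 1942 has 31 days -> back to September 30, 1942 -> 208 left
September 1942 has 30 days -> back to August 31, 1942 -> 178 left
August 1942 has 31 days -> back to July 31, 1942 -> 147 left
July 1942 has 31 days -> back to June 30, 1942 -> 116 left
June 1942 has 30 days -> back to May 31, 1942 -> 86 left
May 1942 has 31 days -> back to April 30, 1942 -> 55 left
April 1942 has 30 days -> back to March 31, 1942 -> 25 left
March 1942: 31 - 25 = 6 -> lands on March 6

Result: 1942-03-06


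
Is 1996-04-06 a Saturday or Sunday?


Anchor: Jan 1, 1996. With p = 1996 - 1 = 1995: (p + p//4 - p//100 + p//400) mod 7 = (1995 + 498 - 19 + 4) mod 7 = 2478 mod 7 = 0 -> Monday (Mon=0 ... Sun=6)
Day of year: 97; offset = 96
Weekday index = (0 + 96) mod 7 = 5 -> Saturday
Weekend days: Saturday, Sunday

Yes


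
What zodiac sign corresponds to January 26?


Date: January 26
Conventional tropical zodiac dates: Aquarius from January 20 onward; Pisces starts February 19
January 26 falls within the Aquarius range

Aquarius


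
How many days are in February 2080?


February 2080 (leap year: yes)

29 days


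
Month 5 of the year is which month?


Month 5 of 12

May


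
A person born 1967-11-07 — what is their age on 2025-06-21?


Birth: 1967-11-07
Reference: 2025-06-21
Year difference: 2025 - 1967 = 58
Birthday not yet reached in 2025, subtract 1

57 years old


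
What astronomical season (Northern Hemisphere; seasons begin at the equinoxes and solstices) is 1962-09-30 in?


Date: September 30
Astronomical Autumn (approx.; exact equinox/solstice day varies by year): September 22 to December 20
September 30 falls within the Autumn window

Autumn


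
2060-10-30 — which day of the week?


Date: October 30, 2060
Anchor: Jan 1, 2060. With p = 2060 - 1 = 2059: (p + p//4 - p//100 + p//400) mod 7 = (2059 + 514 - 20 + 5) mod 7 = 2558 mod 7 = 3 -> Thursday (Mon=0 ... Sun=6)
Days before October (Jan-Sep): 274; offset = 274 + 30 - 1 = 303
Weekday index = (3 + 303) mod 7 = 5

Day of the week: Saturday


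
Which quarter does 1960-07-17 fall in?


Month: July (month 7)
Q1: Jan-Mar, Q2: Apr-Jun, Q3: Jul-Sep, Q4: Oct-Dec

Q3


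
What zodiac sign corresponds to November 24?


Date: November 24
Conventional tropical zodiac dates: Sagittarius from November 22 onward; Capricorn starts December 22
November 24 falls within the Sagittarius range

Sagittarius


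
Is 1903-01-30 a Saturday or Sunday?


Anchor: Jan 1, 1903. With p = 1903 - 1 = 1902: (p + p//4 - p//100 + p//400) mod 7 = (1902 + 475 - 19 + 4) mod 7 = 2362 mod 7 = 3 -> Thursday (Mon=0 ... Sun=6)
Day of year: 30; offset = 29
Weekday index = (3 + 29) mod 7 = 4 -> Friday
Weekend days: Saturday, Sunday

No


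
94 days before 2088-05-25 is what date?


Start: 2088-05-25, subtract 94 days
Back 25 days from May 25 reaches April 30, 2088 -> 69 left
April 2088 has 30 days -> back to March 31, 2088 -> 39 left
March 2088 has 31 days -> back to February 29, 2088 -> 8 left
February 2088: 29 - 8 = 21 -> lands on February 21

Result: 2088-02-21


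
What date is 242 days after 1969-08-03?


Start: 1969-08-03, add 242 days
August 1969 has 31 days: 31 - 3 = 28 days to August 31 -> 214 left
September 1969 has 30 days -> 184 left
October 1969 has 31 days -> 153 left
November 1969 has 30 days -> 123 left
December 1969 has 31 days -> 92 left
January 1970 has 31 days -> 61 left
February 1970 has 28 days -> 33 left
March 1970 has 31 days -> 2 left
April 1970: 2 <= 30 -> lands on April 2

Result: 1970-04-02


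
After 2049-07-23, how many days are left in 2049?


Day of year: 204 of 365
Remaining = 365 - 204

161 days


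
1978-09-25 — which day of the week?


Date: September 25, 1978
Anchor: Jan 1, 1978. With p = 1978 - 1 = 1977: (p + p//4 - p//100 + p//400) mod 7 = (1977 + 494 - 19 + 4) mod 7 = 2456 mod 7 = 6 -> Sunday (Mon=0 ... Sun=6)
Days before September (Jan-Aug): 243; offset = 243 + 25 - 1 = 267
Weekday index = (6 + 267) mod 7 = 0

Day of the week: Monday


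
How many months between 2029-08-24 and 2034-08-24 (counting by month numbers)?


From August 2029 to August 2034
5 years * 12 = 60 months = 60

60 months


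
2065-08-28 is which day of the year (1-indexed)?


Date: August 28, 2065
Days in months 1 through 7: 212
Plus 28 days in August

Day of year: 240


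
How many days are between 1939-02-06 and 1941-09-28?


From 1939-02-06 to 1941-09-28
1939-02-06: days before February = 31; day of year = 31 + 6 = 37
1941-09-28: days before September = 31 + 28 + 31 + 30 + 31 + 30 + 31 + 31 = 243 (1941 is not a leap year); day of year = 243 + 28 = 271
Rest of 1939: 365 - 37 = 328
Full years 1940 (366): 366
Total = 328 + 366 + 271 = 965

965 days


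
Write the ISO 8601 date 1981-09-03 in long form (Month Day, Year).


ISO 1981-09-03 parses as year=1981, month=09, day=03
Month 9 -> September

September 3, 1981


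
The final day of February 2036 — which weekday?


February 2036 has 29 days
Anchor: Jan 1, 2036. With p = 2036 - 1 = 2035: (p + p//4 - p//100 + p//400) mod 7 = (2035 + 508 - 20 + 5) mod 7 = 2528 mod 7 = 1 -> Tuesday (Mon=0 ... Sun=6)
Days before February (Jan): 31; February 1 index = (1 + 31) mod 7 = 4 -> Friday
Last day offset: 29 - 1 = 28 days
Weekday index = (4 + 28) mod 7 = 4

Friday, February 29


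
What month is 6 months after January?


January is month 1
1 + 6 = 7

July


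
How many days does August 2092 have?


August 2092

31 days


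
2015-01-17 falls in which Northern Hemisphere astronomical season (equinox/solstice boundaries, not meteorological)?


Date: January 17
Astronomical Winter (approx.; exact equinox/solstice day varies by year): December 21 to March 19
January 17 falls within the Winter window

Winter


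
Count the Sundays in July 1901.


July 1901 has 31 days
Anchor: Jan 1, 1901. With p = 1901 - 1 = 1900: (p + p//4 - p//100 + p//400) mod 7 = (1900 + 475 - 19 + 4) mod 7 = 2360 mod 7 = 1 -> Tuesday (Mon=0 ... Sun=6)
Days before July (Jan-Jun): 181; July 1 index = (1 + 181) mod 7 = 0 -> Monday
First Sunday is July 7
Sundays: 7, 14, 21, 28

4 Sundays


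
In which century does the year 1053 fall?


Century = (year - 1) // 100 + 1
= (1053 - 1) // 100 + 1
= 1052 // 100 + 1
= 10 + 1

11th century


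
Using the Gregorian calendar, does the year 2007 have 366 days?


Gregorian leap year rule: divisible by 4, but not by 100, unless also by 400.
2007 is not divisible by 4 -> not a leap year

No


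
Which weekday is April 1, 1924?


Target: April 1, 1924
Anchor: Jan 1, 1924. With p = 1924 - 1 = 1923: (p + p//4 - p//100 + p//400) mod 7 = (1923 + 480 - 19 + 4) mod 7 = 2388 mod 7 = 1 -> Tuesday (Mon=0 ... Sun=6)
Days before April (Jan-Mar): 91 days
Weekday index = (1 + 91) mod 7 = 1

Tuesday


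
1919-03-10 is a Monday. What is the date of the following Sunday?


Current: Monday
Target: Sunday
Days ahead: 6

Next Sunday: 1919-03-16


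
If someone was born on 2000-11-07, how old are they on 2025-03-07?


Birth: 2000-11-07
Reference: 2025-03-07
Year difference: 2025 - 2000 = 25
Birthday not yet reached in 2025, subtract 1

24 years old


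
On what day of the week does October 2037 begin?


Target: October 1, 2037
Anchor: Jan 1, 2037. With p = 2037 - 1 = 2036: (p + p//4 - p//100 + p//400) mod 7 = (2036 + 509 - 20 + 5) mod 7 = 2530 mod 7 = 3 -> Thursday (Mon=0 ... Sun=6)
Days before October (Jan-Sep): 273 days
Weekday index = (3 + 273) mod 7 = 3

Thursday


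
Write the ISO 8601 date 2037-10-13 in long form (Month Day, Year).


ISO 2037-10-13 parses as year=2037, month=10, day=13
Month 10 -> October

October 13, 2037


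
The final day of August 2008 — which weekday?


August 2008 has 31 days
Anchor: Jan 1, 2008. With p = 2008 - 1 = 2007: (p + p//4 - p//100 + p//400) mod 7 = (2007 + 501 - 20 + 5) mod 7 = 2493 mod 7 = 1 -> Tuesday (Mon=0 ... Sun=6)
Days before August (Jan-Jul): 213; August 1 index = (1 + 213) mod 7 = 4 -> Friday
Last day offset: 31 - 1 = 30 days
Weekday index = (4 + 30) mod 7 = 6

Sunday, August 31


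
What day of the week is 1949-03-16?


Date: March 16, 1949
Anchor: Jan 1, 1949. With p = 1949 - 1 = 1948: (p + p//4 - p//100 + p//400) mod 7 = (1948 + 487 - 19 + 4) mod 7 = 2420 mod 7 = 5 -> Saturday (Mon=0 ... Sun=6)
Days before March (Jan-Feb): 59; offset = 59 + 16 - 1 = 74
Weekday index = (5 + 74) mod 7 = 2

Day of the week: Wednesday


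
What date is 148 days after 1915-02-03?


Start: 1915-02-03, add 148 days
February 1915 has 28 days: 28 - 3 = 25 days to February 28 -> 123 left
March 1915 has 31 days -> 92 left
April 1915 has 30 days -> 62 left
May 1915 has 31 days -> 31 left
June 1915 has 30 days -> 1 left
July 1915: 1 <= 31 -> lands on July 1

Result: 1915-07-01


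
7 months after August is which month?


August is month 8
8 + 7 = 15; wrap: 15 - 12 = 3

March


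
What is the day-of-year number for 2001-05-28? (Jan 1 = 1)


Date: May 28, 2001
Days in months 1 through 4: 120
Plus 28 days in May

Day of year: 148


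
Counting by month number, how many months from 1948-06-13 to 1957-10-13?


From June 1948 to October 1957
9 years * 12 = 108 months, plus 4 months = 112

112 months


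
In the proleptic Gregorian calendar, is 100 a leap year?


Gregorian leap year rule: divisible by 4, but not by 100, unless also by 400.
100 is divisible by 100 but not 400 -> not a leap year

No


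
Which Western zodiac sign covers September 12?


Date: September 12
Conventional tropical zodiac dates: Virgo from August 23 onward; Libra starts September 23
September 12 falls within the Virgo range

Virgo


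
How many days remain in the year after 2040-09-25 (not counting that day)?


Day of year: 269 of 366
Remaining = 366 - 269

97 days


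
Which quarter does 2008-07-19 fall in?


Month: July (month 7)
Q1: Jan-Mar, Q2: Apr-Jun, Q3: Jul-Sep, Q4: Oct-Dec

Q3


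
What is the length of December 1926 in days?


December 1926

31 days


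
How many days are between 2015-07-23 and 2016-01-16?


From 2015-07-23 to 2016-01-16
2015-07-23: days before July = 31 + 28 + 31 + 30 + 31 + 30 = 181 (2015 is not a leap year); day of year = 181 + 23 = 204
2016-01-16: day of year = 16
Rest of 2015: 365 - 204 = 161
Total = 161 + 16 = 177

177 days


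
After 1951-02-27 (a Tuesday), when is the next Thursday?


Current: Tuesday
Target: Thursday
Days ahead: 2

Next Thursday: 1951-03-01


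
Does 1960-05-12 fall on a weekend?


Anchor: Jan 1, 1960. With p = 1960 - 1 = 1959: (p + p//4 - p//100 + p//400) mod 7 = (1959 + 489 - 19 + 4) mod 7 = 2433 mod 7 = 4 -> Friday (Mon=0 ... Sun=6)
Day of year: 133; offset = 132
Weekday index = (4 + 132) mod 7 = 3 -> Thursday
Weekend days: Saturday, Sunday

No


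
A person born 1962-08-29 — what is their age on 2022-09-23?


Birth: 1962-08-29
Reference: 2022-09-23
Year difference: 2022 - 1962 = 60

60 years old


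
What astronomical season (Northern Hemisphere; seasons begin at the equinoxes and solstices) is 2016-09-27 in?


Date: September 27
Astronomical Autumn (approx.; exact equinox/solstice day varies by year): September 22 to December 20
September 27 falls within the Autumn window

Autumn


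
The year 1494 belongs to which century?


Century = (year - 1) // 100 + 1
= (1494 - 1) // 100 + 1
= 1493 // 100 + 1
= 14 + 1

15th century


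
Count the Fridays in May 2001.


May 2001 has 31 days
Anchor: Jan 1, 2001. With p = 2001 - 1 = 2000: (p + p//4 - p//100 + p//400) mod 7 = (2000 + 500 - 20 + 5) mod 7 = 2485 mod 7 = 0 -> Monday (Mon=0 ... Sun=6)
Days before May (Jan-Apr): 120; May 1 index = (0 + 120) mod 7 = 1 -> Tuesday
First Friday is May 4
Fridays: 4, 11, 18, 25

4 Fridays


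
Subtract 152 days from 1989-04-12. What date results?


Start: 1989-04-12, subtract 152 days
Back 12 days from April 12 reaches March 31, 1989 -> 140 left
March 1989 has 31 days -> back to February 28, 1989 -> 109 left
February 1989 has 28 days -> back to January 31, 1989 -> 81 left
January 1989 has 31 days -> back to December 31, 1988 -> 50 left
December 1988 has 31 days -> back to November 30, 1988 -> 19 left
November 1988: 30 - 19 = 11 -> lands on November 11

Result: 1988-11-11


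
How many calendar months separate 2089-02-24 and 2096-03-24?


From February 2089 to March 2096
7 years * 12 = 84 months, plus 1 month = 85

85 months


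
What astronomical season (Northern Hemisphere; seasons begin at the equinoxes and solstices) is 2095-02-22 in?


Date: February 22
Astronomical Winter (approx.; exact equinox/solstice day varies by year): December 21 to March 19
February 22 falls within the Winter window

Winter


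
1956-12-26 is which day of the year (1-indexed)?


Date: December 26, 1956
Days in months 1 through 11: 335
Plus 26 days in December

Day of year: 361


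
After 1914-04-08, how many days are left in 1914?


Day of year: 98 of 365
Remaining = 365 - 98

267 days


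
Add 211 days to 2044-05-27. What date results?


Start: 2044-05-27, add 211 days
May 2044 has 31 days: 31 - 27 = 4 days to May 31 -> 207 left
June 2044 has 30 days -> 177 left
July 2044 has 31 days -> 146 left
August 2044 has 31 days -> 115 left
September 2044 has 30 days -> 85 left
October 2044 has 31 days -> 54 left
November 2044 has 30 days -> 24 left
December 2044: 24 <= 31 -> lands on December 24

Result: 2044-12-24


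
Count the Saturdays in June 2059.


June 2059 has 30 days
Anchor: Jan 1, 2059. With p = 2059 - 1 = 2058: (p + p//4 - p//100 + p//400) mod 7 = (2058 + 514 - 20 + 5) mod 7 = 2557 mod 7 = 2 -> Wednesday (Mon=0 ... Sun=6)
Days before June (Jan-May): 151; June 1 index = (2 + 151) mod 7 = 6 -> Sunday
First Saturday is June 7
Saturdays: 7, 14, 21, 28

4 Saturdays


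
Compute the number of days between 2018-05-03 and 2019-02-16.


From 2018-05-03 to 2019-02-16
2018-05-03: days before May = 31 + 28 + 31 + 30 = 120 (2018 is not a leap year); day of year = 120 + 3 = 123
2019-02-16: days before February = 31; day of year = 31 + 16 = 47
Rest of 2018: 365 - 123 = 242
Total = 242 + 47 = 289

289 days


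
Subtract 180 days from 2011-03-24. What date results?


Start: 2011-03-24, subtract 180 days
Back 24 days from March 24 reaches February 28, 2011 -> 156 left
February 2011 has 28 days -> back to January 31, 2011 -> 128 left
January 2011 has 31 days -> back to December 31, 2010 -> 97 left
December 2010 has 31 days -> back to November 30, 2010 -> 66 left
November 2010 has 30 days -> back to October 31, 2010 -> 36 left
October 2010 has 31 days -> back to September 30, 2010 -> 5 left
September 2010: 30 - 5 = 25 -> lands on September 25

Result: 2010-09-25


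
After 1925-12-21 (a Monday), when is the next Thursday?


Current: Monday
Target: Thursday
Days ahead: 3

Next Thursday: 1925-12-24


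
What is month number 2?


Month 2 of 12

February


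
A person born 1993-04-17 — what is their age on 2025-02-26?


Birth: 1993-04-17
Reference: 2025-02-26
Year difference: 2025 - 1993 = 32
Birthday not yet reached in 2025, subtract 1

31 years old
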